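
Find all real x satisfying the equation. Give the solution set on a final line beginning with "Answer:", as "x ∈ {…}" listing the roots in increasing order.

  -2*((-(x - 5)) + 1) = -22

Step 1. [-2*((-(x - 5)) + 1) = -22] leading coefficient -2: divide by -2. So div: (-(x - 5)) + 1 = 11.
Step 2. [(-(x - 5)) + 1 = 11] the outer +1 inverts by subtracting 1 ⇒ sub: -(x - 5) = 10.
Step 3. [-(x - 5) = 10] leading − — multiply by −1. So neg: x - 5 = -10.
Step 4. [x - 5 = -10] add 5: x sits inside (… - 5), so sub: x = -5.

Answer: x ∈ {-5}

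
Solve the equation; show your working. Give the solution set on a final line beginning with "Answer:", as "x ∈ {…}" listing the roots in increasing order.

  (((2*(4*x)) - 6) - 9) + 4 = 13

Step 1. [(((2*(4*x)) - 6) - 9) + 4 = 13] +4 is outermost — subtract 4 both sides ⇒ sub: ((2*(4*x)) - 6) - 9 = 9.
Step 2. [((2*(4*x)) - 6) - 9 = 9] the outer -9 inverts by adding 9 ⇒ sub: (2*(4*x)) - 6 = 18.
Step 3. [(2*(4*x)) - 6 = 18] peel the -6: add 6 from each side, so sub: 2*(4*x) = 24.
Step 4. [2*(4*x) = 24] LHS = 2·(…); ÷2 both sides. So div: 4*x = 12.
Step 5. [4*x = 12] 4 out front; divide by 4, so div: x = 3.

Answer: x ∈ {3}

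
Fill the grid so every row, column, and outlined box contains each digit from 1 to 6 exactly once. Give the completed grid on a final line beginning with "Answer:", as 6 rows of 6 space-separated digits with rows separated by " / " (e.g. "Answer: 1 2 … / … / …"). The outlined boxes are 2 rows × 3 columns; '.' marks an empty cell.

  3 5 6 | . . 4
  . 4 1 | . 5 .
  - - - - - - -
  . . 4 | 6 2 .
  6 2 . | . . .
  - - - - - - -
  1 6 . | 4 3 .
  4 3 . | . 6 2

Step 1. [r3c6∈{1,3,5}] in row 3, 3 fits only at r3c6, so r3c6=3.
Step 2. [r6c3∈{5}] r6c3's peers cover all but 5 ⇒ r6c3=5.
Step 3. [r4c6∈{1,5}] 1 has one home in col 6: r4c6, so r4c6=1.
Step 4. [r1c4∈{1,2}] r1c4 is the only open cell in row 1 admitting 2, so r1c4=2.
Step 5. [r2c1∈{2}] r2c1 has the single candidate 2 ⇒ r2c1=2.
Step 6. [r2c6∈{6}] r2c6 is down to just 6 ⇒ r2c6=6.
Step 7. [r5c3∈{2}] r5c3 is down to just 2. So r5c3=2.
Step 8. [r5c6∈{5}] r5c6 has the single candidate 5, so r5c6=5.
Step 9. [r2c4∈{3}] r2c4 has the single candidate 3. So r2c4=3.
Step 10. [r6c4∈{1}] r6c4 has the single candidate 1 ⇒ r6c4=1.
Step 11. [r3c2∈{1}] r3c2 has the single candidate 1. So r3c2=1.
Step 12. [r4c3∈{3}] r4c3's peers cover all but 3. So r4c3=3.
Step 13. [r3c1∈{5}] nothing but 5 survives at r3c1 ⇒ r3c1=5.
Step 14. [r1c5∈{1}] nothing but 1 survives at r1c5 ⇒ r1c5=1.
Step 15. [r4c4∈{5}] r4c4 is down to just 5, so r4c4=5.
Step 16. [r4c5∈{4}] nothing but 4 survives at r4c5 ⇒ r4c5=4.

Answer: 3 5 6 2 1 4 / 2 4 1 3 5 6 / 5 1 4 6 2 3 / 6 2 3 5 4 1 / 1 6 2 4 3 5 / 4 3 5 1 6 2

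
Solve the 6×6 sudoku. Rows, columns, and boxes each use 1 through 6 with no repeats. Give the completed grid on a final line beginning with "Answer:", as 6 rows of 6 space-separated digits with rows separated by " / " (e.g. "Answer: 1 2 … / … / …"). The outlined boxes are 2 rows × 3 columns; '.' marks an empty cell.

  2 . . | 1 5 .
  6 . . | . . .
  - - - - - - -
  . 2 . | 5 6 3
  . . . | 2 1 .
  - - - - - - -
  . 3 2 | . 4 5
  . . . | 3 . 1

Step 1. [r1c2∈{4}] only 4 remains possible at r1c2 ⇒ r1c2=4.
Step 2. [r4c1∈{3,4,5}] col 1 places 3 nowhere but r4c1 ⇒ r4c1=3.
Step 3. [r6c1∈{4,5}] across col 1, 5 lands solely at r6c1 ⇒ r6c1=5.
Step 4. [r3c1∈{1,4}] col 1 places 4 nowhere but r3c1. So r3c1=4.
Step 5. [r6c2∈{6}] r6c2 is down to just 6. So r6c2=6.
Step 6. [r2c2∈{1,5}] across col 2, 1 lands solely at r2c2. So r2c2=1.
Step 7. [r2c6∈{2,4}] 2 has one home in col 6: r2c6 ⇒ r2c6=2.
Step 8. [r2c3∈{3,5}] in row 2, 5 fits only at r2c3 ⇒ r2c3=5.
Step 9. [r6c5∈{2}] r6c5 is down to just 2 ⇒ r6c5=2.
Step 10. [r4c3∈{6}] r4c3's peers cover all but 6 ⇒ r4c3=6.
Step 11. [r3c3∈{1}] nothing but 1 survives at r3c3, so r3c3=1.
Step 12. [r6c3∈{4}] r6c3's peers cover all but 4 ⇒ r6c3=4.
Step 13. [r1c6∈{6}] r1c6 has the single candidate 6, so r1c6=6.
Step 14. [r1c3∈{3}] r1c3 is down to just 3. So r1c3=3.
Step 15. [r2c5∈{3}] only 3 remains possible at r2c5. So r2c5=3.
Step 16. [r5c1∈{1}] r5c1's peers cover all but 1. So r5c1=1.
Step 17. [r4c6∈{4}] nothing but 4 survives at r4c6. So r4c6=4.
Step 18. [r5c4∈{6}] r5c4's peers cover all but 6 ⇒ r5c4=6.
Step 19. [r4c2∈{5}] r4c2 is down to just 5. So r4c2=5.
Step 20. [r2c4∈{4}] r2c4 is down to just 4, so r2c4=4.

Answer: 2 4 3 1 5 6 / 6 1 5 4 3 2 / 4 2 1 5 6 3 / 3 5 6 2 1 4 / 1 3 2 6 4 5 / 5 6 4 3 2 1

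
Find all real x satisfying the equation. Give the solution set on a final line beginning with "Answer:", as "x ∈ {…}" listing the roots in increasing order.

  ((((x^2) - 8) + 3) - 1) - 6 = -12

Step 1. [((((x^2) - 8) + 3) - 1) - 6 = -12] -6 is outermost — add 6 both sides, so sub: (((x^2) - 8) + 3) - 1 = -6.
Step 2. [(((x^2) - 8) + 3) - 1 = -6] the outer -1 inverts by adding 1, so sub: ((x^2) - 8) + 3 = -5.
Step 3. [((x^2) - 8) + 3 = -5] 3 comes off first (subtract 3) ⇒ sub: (x^2) - 8 = -8.
Step 4. [(x^2) - 8 = -8] 8 comes off first (add 8). So sub: x^2 = 0.
Step 5. [x^2 = 0] LHS squared, RHS 0 ≥ 0: apply √ (±), so sqrt: x = 0.

Answer: x ∈ {0}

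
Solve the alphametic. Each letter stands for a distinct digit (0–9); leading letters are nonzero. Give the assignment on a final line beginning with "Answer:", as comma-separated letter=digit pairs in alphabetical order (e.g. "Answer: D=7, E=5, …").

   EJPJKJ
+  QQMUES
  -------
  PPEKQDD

Step 1. [col 1: J + S ≡ D (mod 10)] column 1 (J + S ≡ D (mod 10), carry-in 0) doesn't pin S yet; pick S=2 and continue, so S=2.
Step 2. [col 1: J + S ≡ D (mod 10)] D=0 is one option consistent with column 1 (J + S ≡ D (mod 10), carry-in 0) — take it, so D=0.
Step 3. [col 1: J + S ≡ D (mod 10)] column 1: given S=2, D=0, carry-in 0, and digits 0,2 already taken and all letters distinct, J+S≡D (mod 10) forces J=8 ⇒ J=8.
Step 4. [col 2: K + E ≡ D (mod 10)] no forcing yet in column 2 (carry-in 1); K=5 is free and consistent — try it ⇒ K=5.
Step 5. [P] P is the leading digit of a 7-digit sum of two 6-digit numbers; the final carry is exactly 1, so P=1.
Step 6. [col 2: K + E ≡ D (mod 10)] column 2: given K=5, D=0, carry-in 1, and digits 0,1,2,5,8 already taken and all letters distinct, K+E≡D (mod 10) forces E=4 ⇒ E=4.
Step 7. [col 3: J + U ≡ Q (mod 10)] column 3 reads J+U+carry(1)=Q with J=8; with digits 0,1,2,4,5,8 already taken and all letters distinct, the only value for U is 7 ⇒ U=7.
Step 8. [col 3: J + U ≡ Q (mod 10)] from column 3 (J=8, U=7, carry-in 1, digits 0,1,2,4,5,7,8 already taken and all letters distinct): Q must equal 6, so Q=6.
Step 9. [col 4: P + M ≡ K (mod 10)] from column 4 (P=1, K=5, carry-in 1, digits 0,1,2,4,5,6,7,8 already taken and all letters distinct): M must equal 3, so M=3.

Answer: D=0, E=4, J=8, K=5, M=3, P=1, Q=6, S=2, U=7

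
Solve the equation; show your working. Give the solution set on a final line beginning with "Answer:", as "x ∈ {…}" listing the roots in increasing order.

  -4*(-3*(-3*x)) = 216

Step 1. [-4*(-3*(-3*x)) = 216] leading coefficient -4: divide by -4. So div: -3*(-3*x) = -54.
Step 2. [-3*(-3*x) = -54] -3·(inner) — divide through by -3. So div: -3*x = 18.
Step 3. [-3*x = 18] -3·(inner) — divide through by -3. So div: x = -6.

Answer: x ∈ {-6}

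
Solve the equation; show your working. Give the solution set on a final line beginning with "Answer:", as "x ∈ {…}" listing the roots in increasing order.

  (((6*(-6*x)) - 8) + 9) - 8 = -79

Step 1. [(((6*(-6*x)) - 8) + 9) - 8 = -79] 8 comes off first (add 8). So sub: ((6*(-6*x)) - 8) + 9 = -71.
Step 2. [((6*(-6*x)) - 8) + 9 = -71] peel the +9: subtract 9 from each side. So sub: (6*(-6*x)) - 8 = -80.
Step 3. [(6*(-6*x)) - 8 = -80] peel the -8: add 8 from each side, so sub: 6*(-6*x) = -72.
Step 4. [6*(-6*x) = -72] LHS = 6·(…); ÷6 both sides. So div: -6*x = -12.
Step 5. [-6*x = -12] leading coefficient -6: divide by -6. So div: x = 2.

Answer: x ∈ {2}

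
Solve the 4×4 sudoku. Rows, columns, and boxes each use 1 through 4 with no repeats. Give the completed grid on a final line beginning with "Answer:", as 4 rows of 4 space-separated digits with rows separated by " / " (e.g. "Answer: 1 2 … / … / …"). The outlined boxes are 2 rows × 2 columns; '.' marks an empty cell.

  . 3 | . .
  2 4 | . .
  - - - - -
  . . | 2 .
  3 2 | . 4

Step 1. [r4c3∈{1}] r4c3 has the single candidate 1. So r4c3=1.
Step 2. [r2c4∈{1,3}] in row 2, 1 fits only at r2c4, so r2c4=1.
Step 3. [r3c1∈{1,4}] in row 3, 4 fits only at r3c1. So r3c1=4.
Step 4. [r1c1∈{1}] r1c1's peers cover all but 1. So r1c1=1.
Step 5. [r3c4∈{3}] nothing but 3 survives at r3c4, so r3c4=3.
Step 6. [r1c3∈{4}] r1c3 has the single candidate 4 ⇒ r1c3=4.
Step 7. [r1c4∈{2}] r1c4 has the single candidate 2. So r1c4=2.
Step 8. [r3c2∈{1}] r3c2 is down to just 1. So r3c2=1.
Step 9. [r2c3∈{3}] r2c3 is down to just 3, so r2c3=3.

Answer: 1 3 4 2 / 2 4 3 1 / 4 1 2 3 / 3 2 1 4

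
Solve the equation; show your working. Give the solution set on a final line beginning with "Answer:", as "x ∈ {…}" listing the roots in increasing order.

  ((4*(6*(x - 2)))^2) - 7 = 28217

Step 1. [((4*(6*(x - 2)))^2) - 7 = 28217] peel the -7: add 7 from each side, so sub: (4*(6*(x - 2)))^2 = 28224.
Step 2. [(4*(6*(x - 2)))^2 = 28224] √ both sides: 28224 ≥ 0 gives two branches ⇒ sqrt: 4*(6*(x - 2)) = 168 or -168.
Step 3. [4*(6*(x - 2)) = 168 or -168] 4 out front; divide by 4, so div: 6*(x - 2) = 42 or -42.
Step 4. [6*(x - 2) = 42 or -42] leading coefficient 6: divide by 6 ⇒ div: x - 2 = 7 or -7.
Step 5. [x - 2 = 7 or -7] 2 comes off first (add 2). So sub: x = 9 or -5.

Answer: x ∈ {-5, 9}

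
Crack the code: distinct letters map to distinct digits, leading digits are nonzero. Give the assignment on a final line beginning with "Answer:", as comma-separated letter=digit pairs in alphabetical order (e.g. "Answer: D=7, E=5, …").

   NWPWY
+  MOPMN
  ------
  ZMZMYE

Step 1. [col 1: Y + N ≡ E (mod 10)] column 1 (Y + N ≡ E (mod 10), carry-in 0) doesn't pin Y yet; pick Y=4 and continue ⇒ Y=4.
Step 2. [col 1: Y + N ≡ E (mod 10)] column 1 (Y + N ≡ E (mod 10), carry-in 0) doesn't pin E yet; pick E=3 and continue ⇒ E=3.
Step 3. [Z] Z is the leading digit of a 6-digit sum of two 5-digit numbers; the final carry is exactly 1 ⇒ Z=1.
Step 4. [col 1: Y + N ≡ E (mod 10)] column 1 reads Y+N+carry(0)=E with Y=4, E=3; with digits 1,3,4 already taken and all letters distinct, the only value for N is 9. So N=9.
Step 5. [col 2: W + M ≡ Y (mod 10)] column 2 (W + M ≡ Y (mod 10), carry-in 1) doesn't pin M yet; pick M=5 and continue, so M=5.
Step 6. [col 2: W + M ≡ Y (mod 10)] column 2 reads W+M+carry(1)=Y with M=5, Y=4; with digits 1,3,4,5,9 already taken and all letters distinct, the only value for W is 8 ⇒ W=8.
Step 7. [col 3: P + P ≡ M (mod 10)] several values work for P in column 3 (P + P ≡ M (mod 10), carry-in 1); try P=7. So P=7.
Step 8. [col 4: W + O ≡ Z (mod 10)] in column 4 we have W+O≡Z with carry-in 1; given W=8, Z=1 and digits 1,3,4,5,7,8,9 already taken and all letters distinct, that pins O to 2, so O=2.

Answer: E=3, M=5, N=9, O=2, P=7, W=8, Y=4, Z=1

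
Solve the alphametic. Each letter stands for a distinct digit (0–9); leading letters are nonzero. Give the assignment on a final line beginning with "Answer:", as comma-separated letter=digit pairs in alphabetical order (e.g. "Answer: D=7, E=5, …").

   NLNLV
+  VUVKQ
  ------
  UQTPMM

Step 1. [col 1: V + Q ≡ M (mod 10)] no forcing yet in column 1 (carry-in 0); M=0 is free and consistent — try it, so M=0.
Step 2. [col 1: V + Q ≡ M (mod 10)] Q=4 is one option consistent with column 1 (V + Q ≡ M (mod 10), carry-in 0) — take it ⇒ Q=4.
Step 3. [col 1: V + Q ≡ M (mod 10)] column 1: given Q=4, M=0, carry-in 0, and digits 0,4 already taken and all letters distinct, V+Q≡M (mod 10) forces V=6 ⇒ V=6.
Step 4. [col 2: L + K ≡ M (mod 10)] several values work for K in column 2 (L + K ≡ M (mod 10), carry-in 1); try K=2. So K=2.
Step 5. [U] adding two 5-digit numbers gives at most 5+1 digits, and here it does — U is that final carry and must be 1, so U=1.
Step 6. [col 2: L + K ≡ M (mod 10)] from column 2 (K=2, M=0, carry-in 1, digits 0,1,2,4,6 already taken and all letters distinct): L must equal 7 ⇒ L=7.
Step 7. [col 3: N + V ≡ P (mod 10)] in column 3 we have N+V≡P with carry-in 1; given V=6 and digits 0,1,2,4,6,7 already taken and all letters distinct, that pins P to 5, so P=5.
Step 8. [col 3: N + V ≡ P (mod 10)] column 3: given V=6, P=5, carry-in 1, and digits 0,1,2,4,5,6,7 already taken and all letters distinct, N+V≡P (mod 10) forces N=8. So N=8.
Step 9. [col 4: L + U ≡ T (mod 10)] in column 4 we have L+U≡T with carry-in 1; given L=7, U=1 and digits 0,1,2,4,5,6,7,8 already taken and all letters distinct, that pins T to 9, so T=9.

Answer: K=2, L=7, M=0, N=8, P=5, Q=4, T=9, U=1, V=6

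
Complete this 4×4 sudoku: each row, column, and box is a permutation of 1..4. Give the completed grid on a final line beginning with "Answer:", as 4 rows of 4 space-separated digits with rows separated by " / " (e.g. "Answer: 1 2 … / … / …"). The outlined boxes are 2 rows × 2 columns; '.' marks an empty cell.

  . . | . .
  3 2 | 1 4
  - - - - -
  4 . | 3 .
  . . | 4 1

Step 1. [r1c1∈{1}] nothing but 1 survives at r1c1. So r1c1=1.
Step 2. [r1c4∈{2,3}] row 1 places 3 nowhere but r1c4, so r1c4=3.
Step 3. [r4c1∈{2}] r4c1 has the single candidate 2. So r4c1=2.
Step 4. [r4c2∈{3}] r4c2 is down to just 3. So r4c2=3.
Step 5. [r3c2∈{1}] r3c2's peers cover all but 1. So r3c2=1.
Step 6. [r1c2∈{4}] r1c2 has the single candidate 4. So r1c2=4.
Step 7. [r1c3∈{2}] nothing but 2 survives at r1c3, so r1c3=2.
Step 8. [r3c4∈{2}] r3c4's peers cover all but 2 ⇒ r3c4=2.

Answer: 1 4 2 3 / 3 2 1 4 / 4 1 3 2 / 2 3 4 1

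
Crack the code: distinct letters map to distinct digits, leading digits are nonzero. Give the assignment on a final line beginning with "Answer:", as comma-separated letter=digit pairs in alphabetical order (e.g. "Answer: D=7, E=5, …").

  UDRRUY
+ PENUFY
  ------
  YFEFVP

Step 1. [col 1: Y + Y ≡ P (mod 10)] no forcing yet in column 1 (carry-in 0); P=6 is free and consistent — try it, so P=6.
Step 2. [col 1: Y + Y ≡ P (mod 10)] Y=8 is one option consistent with column 1 (Y + Y ≡ P (mod 10), carry-in 0) — take it ⇒ Y=8.
Step 3. [col 2: U + F ≡ V (mod 10)] no forcing yet in column 2 (carry-in 1); F=3 is free and consistent — try it, so F=3.
Step 4. [col 2: U + F ≡ V (mod 10)] column 2 (U + F ≡ V (mod 10), carry-in 1) doesn't pin V yet; pick V=5 and continue ⇒ V=5.
Step 5. [col 2: U + F ≡ V (mod 10)] from column 2 (F=3, V=5, carry-in 1, digits 3,5,6,8 already taken and all letters distinct): U must equal 1, so U=1.
Step 6. [col 3: R + U ≡ F (mod 10)] column 3: given U=1, F=3, carry-in 0, and digits 1,3,5,6,8 already taken and all letters distinct, R+U≡F (mod 10) forces R=2, so R=2.
Step 7. [col 4: R + N ≡ E (mod 10)] column 4 reads R+N+carry(0)=E with R=2; with digits 1,2,3,5,6,8 already taken and all letters distinct, the only value for E is 9. So E=9.
Step 8. [col 4: R + N ≡ E (mod 10)] from column 4 (R=2, E=9, carry-in 0, digits 1,2,3,5,6,8,9 already taken and all letters distinct): N must equal 7. So N=7.
Step 9. [col 5: D + E ≡ F (mod 10)] in column 5 we have D+E≡F with carry-in 0; given E=9, F=3 and digits 1,2,3,5,6,7,8,9 already taken and all letters distinct, that pins D to 4. So D=4.

Answer: D=4, E=9, F=3, N=7, P=6, R=2, U=1, V=5, Y=8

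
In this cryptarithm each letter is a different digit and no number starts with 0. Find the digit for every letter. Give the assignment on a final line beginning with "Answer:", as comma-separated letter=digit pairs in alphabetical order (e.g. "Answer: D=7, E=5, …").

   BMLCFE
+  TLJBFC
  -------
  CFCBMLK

Step 1. [col 1: E + C ≡ K (mod 10)] E=3 is one option consistent with column 1 (E + C ≡ K (mod 10), carry-in 0) — take it. So E=3.
Step 2. [col 1: E + C ≡ K (mod 10)] K=4 is one option consistent with column 1 (E + C ≡ K (mod 10), carry-in 0) — take it. So K=4.
Step 3. [col 1: E + C ≡ K (mod 10)] in column 1 we have E+C≡K with carry-in 0; given E=3, K=4 and digits 3,4 already taken and all letters distinct, that pins C to 1. So C=1.
Step 4. [col 2: F + F ≡ L (mod 10)] no forcing yet in column 2 (carry-in 0); F=6 is free and consistent — try it ⇒ F=6.
Step 5. [col 2: F + F ≡ L (mod 10)] from column 2 (F=6, carry-in 0, digits 1,3,4,6 already taken and all letters distinct): L must equal 2 ⇒ L=2.
Step 6. [col 3: C + B ≡ M (mod 10)] several values work for M in column 3 (C + B ≡ M (mod 10), carry-in 1); try M=9. So M=9.
Step 7. [col 3: C + B ≡ M (mod 10)] column 3: given C=1, M=9, carry-in 1, and digits 1,2,3,4,6,9 already taken and all letters distinct, C+B≡M (mod 10) forces B=7, so B=7.
Step 8. [col 4: L + J ≡ B (mod 10)] in column 4 we have L+J≡B with carry-in 0; given L=2, B=7 and digits 1,2,3,4,6,7,9 already taken and all letters distinct, that pins J to 5, so J=5.
Step 9. [col 6: B + T ≡ F (mod 10)] column 6 reads B+T+carry(1)=F with B=7, F=6; with digits 1,2,3,4,5,6,7,9 already taken and all letters distinct, the only value for T is 8. So T=8.

Answer: B=7, C=1, E=3, F=6, J=5, K=4, L=2, M=9, T=8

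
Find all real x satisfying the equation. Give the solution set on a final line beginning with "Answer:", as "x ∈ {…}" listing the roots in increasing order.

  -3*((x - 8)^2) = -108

Step 1. [-3*((x - 8)^2) = -108] divide by the outer -3 ⇒ div: (x - 8)^2 = 36.
Step 2. [(x - 8)^2 = 36] 36 ≥ 0, LHS is (·)² — take ±√. So sqrt: x - 8 = 6 or -6.
Step 3. [x - 8 = 6 or -6] -8 is outermost — add 8 both sides. So sub: x = 14 or 2.

Answer: x ∈ {2, 14}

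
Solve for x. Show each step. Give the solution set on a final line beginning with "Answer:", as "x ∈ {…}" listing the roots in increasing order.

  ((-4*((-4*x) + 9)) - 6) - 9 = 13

Step 1. [((-4*((-4*x) + 9)) - 6) - 9 = 13] add 9: x sits inside (… - 9), so sub: (-4*((-4*x) + 9)) - 6 = 22.
Step 2. [(-4*((-4*x) + 9)) - 6 = 22] add 6: x sits inside (… - 6), so sub: -4*((-4*x) + 9) = 28.
Step 3. [-4*((-4*x) + 9) = 28] LHS = -4·(…); ÷-4 both sides. So div: (-4*x) + 9 = -7.
Step 4. [(-4*x) + 9 = -7] peel the +9: subtract 9 from each side ⇒ sub: -4*x = -16.
Step 5. [-4*x = -16] -4·(inner) — divide through by -4, so div: x = 4.

Answer: x ∈ {4}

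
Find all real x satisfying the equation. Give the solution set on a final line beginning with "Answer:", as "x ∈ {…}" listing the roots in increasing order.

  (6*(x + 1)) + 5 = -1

Step 1. [(6*(x + 1)) + 5 = -1] +5 is outermost — subtract 5 both sides ⇒ sub: 6*(x + 1) = -6.
Step 2. [6*(x + 1) = -6] divide by the outer 6. So div: x + 1 = -1.
Step 3. [x + 1 = -1] +1 is outermost — subtract 1 both sides, so sub: x = -2.

Answer: x ∈ {-2}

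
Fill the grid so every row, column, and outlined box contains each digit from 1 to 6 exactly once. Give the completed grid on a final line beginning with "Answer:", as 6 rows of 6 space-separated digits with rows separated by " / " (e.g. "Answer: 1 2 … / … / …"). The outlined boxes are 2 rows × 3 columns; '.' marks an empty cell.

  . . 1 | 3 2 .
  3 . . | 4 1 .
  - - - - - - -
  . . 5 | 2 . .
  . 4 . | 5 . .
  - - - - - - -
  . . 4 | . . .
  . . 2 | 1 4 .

Step 1. [r5c5∈{3,5,6}] r5c5 is the only open cell in col 5 admitting 5. So r5c5=5.
Step 2. [r2c3∈{6}] r2c3 has the single candidate 6 ⇒ r2c3=6.
Step 3. [r1c6∈{5,6}] across row 1, 6 lands solely at r1c6 ⇒ r1c6=6.
Step 4. [r6c6∈{3}] nothing but 3 survives at r6c6. So r6c6=3.
Step 5. [r5c2∈{1,3,6}] r5c2 is the only open cell in row 5 admitting 3. So r5c2=3.
Step 6. [r3c2∈{1,6}] col 2 places 1 nowhere but r3c2. So r3c2=1.
Step 7. [r3c1∈{6}] only 6 remains possible at r3c1, so r3c1=6.
Step 8. [r1c2∈{5}] r1c2 has the single candidate 5 ⇒ r1c2=5.
Step 9. [r4c3∈{3}] r4c3 is down to just 3, so r4c3=3.
Step 10. [r5c4∈{6}] r5c4's peers cover all but 6, so r5c4=6.
Step 11. [r5c6∈{2}] nothing but 2 survives at r5c6. So r5c6=2.
Step 12. [r1c1∈{4}] r1c1's peers cover all but 4 ⇒ r1c1=4.
Step 13. [r2c6∈{5}] only 5 remains possible at r2c6. So r2c6=5.
Step 14. [r4c5∈{6}] only 6 remains possible at r4c5 ⇒ r4c5=6.
Step 15. [r3c5∈{3}] only 3 remains possible at r3c5. So r3c5=3.
Step 16. [r4c6∈{1}] r4c6's peers cover all but 1. So r4c6=1.
Step 17. [r5c1∈{1}] r5c1's peers cover all but 1. So r5c1=1.
Step 18. [r4c1∈{2}] nothing but 2 survives at r4c1, so r4c1=2.
Step 19. [r3c6∈{4}] nothing but 4 survives at r3c6, so r3c6=4.
Step 20. [r6c2∈{6}] r6c2 is down to just 6, so r6c2=6.
Step 21. [r6c1∈{5}] r6c1 has the single candidate 5 ⇒ r6c1=5.
Step 22. [r2c2∈{2}] r2c2 has the single candidate 2 ⇒ r2c2=2.

Answer: 4 5 1 3 2 6 / 3 2 6 4 1 5 / 6 1 5 2 3 4 / 2 4 3 5 6 1 / 1 3 4 6 5 2 / 5 6 2 1 4 3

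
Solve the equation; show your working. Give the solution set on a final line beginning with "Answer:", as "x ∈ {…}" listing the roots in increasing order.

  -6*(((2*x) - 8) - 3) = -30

Step 1. [-6*(((2*x) - 8) - 3) = -30] leading coefficient -6: divide by -6, so div: ((2*x) - 8) - 3 = 5.
Step 2. [((2*x) - 8) - 3 = 5] peel the -3: add 3 from each side. So sub: (2*x) - 8 = 8.
Step 3. [(2*x) - 8 = 8] 2 | LHS and 2 | 8: pull 2 out. So factor: x - 4 = 4.
Step 4. [x - 4 = 4] 4 comes off first (add 4). So sub: x = 8.

Answer: x ∈ {8}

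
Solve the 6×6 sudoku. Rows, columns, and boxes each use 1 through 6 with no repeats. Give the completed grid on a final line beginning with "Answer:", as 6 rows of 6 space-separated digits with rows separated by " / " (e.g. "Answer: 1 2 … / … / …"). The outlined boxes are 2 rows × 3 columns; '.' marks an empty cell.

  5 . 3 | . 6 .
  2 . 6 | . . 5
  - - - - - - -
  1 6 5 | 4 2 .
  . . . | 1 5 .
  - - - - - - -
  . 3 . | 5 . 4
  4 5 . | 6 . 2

Step 1. [r2c5∈{1,3,4}] in col 5, 4 fits only at r2c5. So r2c5=4.
Step 2. [r5c5∈{1}] r5c5 is down to just 1. So r5c5=1.
Step 3. [r4c3∈{2,4}] col 3 places 4 nowhere but r4c3 ⇒ r4c3=4.
Step 4. [r4c1∈{3}] only 3 remains possible at r4c1 ⇒ r4c1=3.
Step 5. [r2c2∈{1}] nothing but 1 survives at r2c2. So r2c2=1.
Step 6. [r1c2∈{4}] nothing but 4 survives at r1c2 ⇒ r1c2=4.
Step 7. [r1c4∈{2}] r1c4's peers cover all but 2, so r1c4=2.
Step 8. [r5c3∈{2}] r5c3 has the single candidate 2. So r5c3=2.
Step 9. [r6c5∈{3}] r6c5 is down to just 3. So r6c5=3.
Step 10. [r1c6∈{1}] nothing but 1 survives at r1c6, so r1c6=1.
Step 11. [r3c6∈{3}] only 3 remains possible at r3c6, so r3c6=3.
Step 12. [r4c2∈{2}] r4c2's peers cover all but 2, so r4c2=2.
Step 13. [r4c6∈{6}] r4c6's peers cover all but 6. So r4c6=6.
Step 14. [r6c3∈{1}] nothing but 1 survives at r6c3, so r6c3=1.
Step 15. [r5c1∈{6}] r5c1's peers cover all but 6. So r5c1=6.
Step 16. [r2c4∈{3}] only 3 remains possible at r2c4, so r2c4=3.

Answer: 5 4 3 2 6 1 / 2 1 6 3 4 5 / 1 6 5 4 2 3 / 3 2 4 1 5 6 / 6 3 2 5 1 4 / 4 5 1 6 3 2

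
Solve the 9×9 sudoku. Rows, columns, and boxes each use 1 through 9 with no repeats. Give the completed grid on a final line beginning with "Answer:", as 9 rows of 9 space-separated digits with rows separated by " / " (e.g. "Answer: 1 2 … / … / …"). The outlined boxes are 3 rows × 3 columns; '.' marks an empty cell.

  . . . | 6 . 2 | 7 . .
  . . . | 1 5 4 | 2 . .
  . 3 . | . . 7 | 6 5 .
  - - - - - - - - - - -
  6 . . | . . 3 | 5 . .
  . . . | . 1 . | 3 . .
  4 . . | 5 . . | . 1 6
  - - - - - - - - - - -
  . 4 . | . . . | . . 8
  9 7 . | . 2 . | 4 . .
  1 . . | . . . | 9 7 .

Step 1. [r7c1∈{2,3,5}] across col 1, 3 lands solely at r7c1. So r7c1=3.
Step 2. [r6c7∈{8}] r6c7 is down to just 8, so r6c7=8.
Step 3. [r6c6∈{9}] r6c6 has the single candidate 9, so r6c6=9.
Step 4. [r6c2∈{2}] r6c2 is down to just 2 ⇒ r6c2=2.
Step 5. [r6c5∈{7}] only 7 remains possible at r6c5, so r6c5=7.
Step 6. [r1c5∈{3,8,9}] in box 2, 3 fits only at r1c5 ⇒ r1c5=3.
Step 7. [r5c6∈{6,8}] r5c6 is the only open cell in row 5 admitting 6, so r5c6=6.
Step 8. [r3c1∈{2,8}] across col 1, 2 lands solely at r3c1, so r3c1=2.
Step 9. [r7c7∈{1}] r7c7 has the single candidate 1. So r7c7=1.
Step 10. [r7c6∈{5}] only 5 remains possible at r7c6 ⇒ r7c6=5.
Step 11. [r9c6∈{8}] r9c6 has the single candidate 8 ⇒ r9c6=8.
Step 12. [r8c3∈{5,6,8}] r8c3 is the only open cell in row 8 admitting 8. So r8c3=8.
Step 13. [r8c4∈{3}] nothing but 3 survives at r8c4 ⇒ r8c4=3.
Step 14. [r2c8∈{3,8,9}] col 8 places 3 nowhere but r2c8, so r2c8=3.
Step 15. [r2c9∈{9}] r2c9's peers cover all but 9. So r2c9=9.
Step 16. [r9c4∈{4}] r9c4's peers cover all but 4. So r9c4=4.
Step 17. [r9c5∈{6}] r9c5's peers cover all but 6 ⇒ r9c5=6.
Step 18. [r9c2∈{5}] r9c2's peers cover all but 5. So r9c2=5.
Step 19. [r4c5∈{4,8}] in col 5, 4 fits only at r4c5. So r4c5=4.
Step 20. [r7c3∈{2,6}] in box 7, 6 fits only at r7c3 ⇒ r7c3=6.
Step 21. [r1c8∈{4,8}] across col 8, 8 lands solely at r1c8. So r1c8=8.
Step 22. [r2c3∈{7}] r2c3 is down to just 7. So r2c3=7.
Step 23. [r5c8∈{2,4,9}] 4 has one home in col 8: r5c8, so r5c8=4.
Step 24. [r4c8∈{2,9}] across col 8, 9 lands solely at r4c8. So r4c8=9.
Step 25. [r5c1∈{5,7,8}] in col 1, 7 fits only at r5c1. So r5c1=7.
Step 26. [r4c3∈{1}] r4c3 has the single candidate 1. So r4c3=1.
Step 27. [r4c2∈{8}] r4c2 has the single candidate 8 ⇒ r4c2=8.
Step 28. [r5c9∈{2}] r5c9 has the single candidate 2. So r5c9=2.
Step 29. [r5c2∈{9}] only 9 remains possible at r5c2. So r5c2=9.
Step 30. [r1c3∈{4,5,9}] across row 1, 9 lands solely at r1c3. So r1c3=9.
Step 31. [r7c5∈{9}] r7c5 is down to just 9. So r7c5=9.
Step 32. [r1c9∈{1,4}] in row 1, 4 fits only at r1c9, so r1c9=4.
Step 33. [r5c4∈{8}] only 8 remains possible at r5c4. So r5c4=8.
Step 34. [r3c3∈{4}] r3c3 has the single candidate 4, so r3c3=4.
Step 35. [r2c2∈{6}] nothing but 6 survives at r2c2. So r2c2=6.
Step 36. [r1c2∈{1}] r1c2 is down to just 1. So r1c2=1.
Step 37. [r3c4∈{9}] r3c4 has the single candidate 9 ⇒ r3c4=9.
Step 38. [r3c5∈{8}] r3c5 has the single candidate 8, so r3c5=8.
Step 39. [r2c1∈{8}] r2c1's peers cover all but 8, so r2c1=8.
Step 40. [r8c9∈{5}] nothing but 5 survives at r8c9. So r8c9=5.
Step 41. [r1c1∈{5}] r1c1 is down to just 5. So r1c1=5.
Step 42. [r7c4∈{7}] r7c4 has the single candidate 7, so r7c4=7.
Step 43. [r8c8∈{6}] r8c8 is down to just 6. So r8c8=6.
Step 44. [r4c9∈{7}] only 7 remains possible at r4c9 ⇒ r4c9=7.
Step 45. [r6c3∈{3}] r6c3 is down to just 3. So r6c3=3.
Step 46. [r7c8∈{2}] only 2 remains possible at r7c8. So r7c8=2.
Step 47. [r9c9∈{3}] r9c9's peers cover all but 3, so r9c9=3.
Step 48. [r9c3∈{2}] nothing but 2 survives at r9c3 ⇒ r9c3=2.
Step 49. [r8c6∈{1}] only 1 remains possible at r8c6. So r8c6=1.
Step 50. [r4c4∈{2}] r4c4 has the single candidate 2, so r4c4=2.
Step 51. [r5c3∈{5}] r5c3's peers cover all but 5. So r5c3=5.
Step 52. [r3c9∈{1}] only 1 remains possible at r3c9, so r3c9=1.

Answer: 5 1 9 6 3 2 7 8 4 / 8 6 7 1 5 4 2 3 9 / 2 3 4 9 8 7 6 5 1 / 6 8 1 2 4 3 5 9 7 / 7 9 5 8 1 6 3 4 2 / 4 2 3 5 7 9 8 1 6 / 3 4 6 7 9 5 1 2 8 / 9 7 8 3 2 1 4 6 5 / 1 5 2 4 6 8 9 7 3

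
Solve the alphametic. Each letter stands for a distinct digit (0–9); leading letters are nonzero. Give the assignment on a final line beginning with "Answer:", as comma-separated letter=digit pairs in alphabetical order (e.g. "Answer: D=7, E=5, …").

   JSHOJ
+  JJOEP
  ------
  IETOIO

Step 1. [col 1: J + P ≡ O (mod 10)] column 1 (J + P ≡ O (mod 10), carry-in 0) doesn't pin O yet; pick O=8 and continue. So O=8.
Step 2. [col 1: J + P ≡ O (mod 10)] J=6 is one option consistent with column 1 (J + P ≡ O (mod 10), carry-in 0) — take it, so J=6.
Step 3. [col 1: J + P ≡ O (mod 10)] from column 1 (J=6, O=8, carry-in 0, digits 6,8 already taken and all letters distinct): P must equal 2. So P=2.
Step 4. [col 2: O + E ≡ I (mod 10)] no forcing yet in column 2 (carry-in 0); E=3 is free and consistent — try it. So E=3.
Step 5. [col 2: O + E ≡ I (mod 10)] column 2: given O=8, E=3, carry-in 0, and digits 2,3,6,8 already taken and all letters distinct, O+E≡I (mod 10) forces I=1. So I=1.
Step 6. [col 3: H + O ≡ O (mod 10)] from column 3 (O=8, carry-in 1, digits 1,2,3,6,8 already taken and all letters distinct): H must equal 9. So H=9.
Step 7. [col 4: S + J ≡ T (mod 10)] column 4 (S + J ≡ T (mod 10), carry-in 1) doesn't pin S yet; pick S=7 and continue ⇒ S=7.
Step 8. [col 4: S + J ≡ T (mod 10)] in column 4 we have S+J≡T with carry-in 1; given S=7, J=6 and digits 1,2,3,6,7,8,9 already taken and all letters distinct, that pins T to 4 ⇒ T=4.

Answer: E=3, H=9, I=1, J=6, O=8, P=2, S=7, T=4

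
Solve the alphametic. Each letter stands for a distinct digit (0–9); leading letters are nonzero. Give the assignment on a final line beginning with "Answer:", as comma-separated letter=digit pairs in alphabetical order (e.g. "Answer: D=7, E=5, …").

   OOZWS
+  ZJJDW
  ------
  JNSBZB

Step 1. [J] the sum has 6 digits but both addends have 5; that extra leading digit J is the final carry, namely 1 ⇒ J=1.
Step 2. [col 1: S + W ≡ B (mod 10)] B=4 is one option consistent with column 1 (S + W ≡ B (mod 10), carry-in 0) — take it, so B=4.
Step 3. [col 1: S + W ≡ B (mod 10)] no forcing yet in column 1 (carry-in 0); S=9 is free and consistent — try it, so S=9.
Step 4. [col 1: S + W ≡ B (mod 10)] from column 1 (S=9, B=4, carry-in 0, digits 1,4,9 already taken and all letters distinct): W must equal 5. So W=5.
Step 5. [col 2: W + D ≡ Z (mod 10)] no forcing yet in column 2 (carry-in 1); Z=2 is free and consistent — try it. So Z=2.
Step 6. [col 2: W + D ≡ Z (mod 10)] from column 2 (W=5, Z=2, carry-in 1, digits 1,2,4,5,9 already taken and all letters distinct): D must equal 6, so D=6.
Step 7. [col 4: O + J ≡ S (mod 10)] column 4 reads O+J+carry(0)=S with J=1, S=9; with digits 1,2,4,5,6,9 already taken and all letters distinct, the only value for O is 8. So O=8.
Step 8. [col 5: O + Z ≡ N (mod 10)] in column 5 we have O+Z≡N with carry-in 0; given O=8, Z=2 and digits 1,2,4,5,6,8,9 already taken and all letters distinct, that pins N to 0. So N=0.

Answer: B=4, D=6, J=1, N=0, O=8, S=9, W=5, Z=2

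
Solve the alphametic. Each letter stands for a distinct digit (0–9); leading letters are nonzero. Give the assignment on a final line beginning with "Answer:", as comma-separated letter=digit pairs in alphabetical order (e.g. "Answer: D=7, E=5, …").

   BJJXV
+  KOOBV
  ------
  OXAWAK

Step 1. [col 1: V + V ≡ K (mod 10)] K=8 is one option consistent with column 1 (V + V ≡ K (mod 10), carry-in 0) — take it. So K=8.
Step 2. [col 1: V + V ≡ K (mod 10)] several values work for V in column 1 (V + V ≡ K (mod 10), carry-in 0); try V=9. So V=9.
Step 3. [col 2: X + B ≡ A (mod 10)] column 2 (X + B ≡ A (mod 10), carry-in 1) doesn't pin A yet; pick A=3 and continue, so A=3.
Step 4. [O] adding two 5-digit numbers gives at most 5+1 digits, and here it does — O is that final carry and must be 1. So O=1.
Step 5. [col 2: X + B ≡ A (mod 10)] several values work for B in column 2 (X + B ≡ A (mod 10), carry-in 1); try B=7 ⇒ B=7.
Step 6. [col 2: X + B ≡ A (mod 10)] from column 2 (B=7, A=3, carry-in 1, digits 1,3,7,8,9 already taken and all letters distinct): X must equal 5, so X=5.
Step 7. [col 3: J + O ≡ W (mod 10)] column 3 (J + O ≡ W (mod 10), carry-in 1) doesn't pin W yet; pick W=4 and continue. So W=4.
Step 8. [col 3: J + O ≡ W (mod 10)] from column 3 (O=1, W=4, carry-in 1, digits 1,3,4,5,7,8,9 already taken and all letters distinct): J must equal 2, so J=2.

Answer: A=3, B=7, J=2, K=8, O=1, V=9, W=4, X=5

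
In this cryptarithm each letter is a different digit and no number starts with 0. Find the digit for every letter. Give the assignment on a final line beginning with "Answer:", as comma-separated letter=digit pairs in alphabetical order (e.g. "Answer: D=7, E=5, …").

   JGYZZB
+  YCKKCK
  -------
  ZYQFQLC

Step 1. [col 1: B + K ≡ C (mod 10)] C=5 is one option consistent with column 1 (B + K ≡ C (mod 10), carry-in 0) — take it, so C=5.
Step 2. [col 1: B + K ≡ C (mod 10)] K=3 is one option consistent with column 1 (B + K ≡ C (mod 10), carry-in 0) — take it. So K=3.
Step 3. [col 1: B + K ≡ C (mod 10)] column 1: given K=3, C=5, carry-in 0, and digits 3,5 already taken and all letters distinct, B+K≡C (mod 10) forces B=2 ⇒ B=2.
Step 4. [col 2: Z + C ≡ L (mod 10)] column 2 (Z + C ≡ L (mod 10), carry-in 0) doesn't pin Z yet; pick Z=1 and continue. So Z=1.
Step 5. [col 2: Z + C ≡ L (mod 10)] column 2: given Z=1, C=5, carry-in 0, and digits 1,2,3,5 already taken and all letters distinct, Z+C≡L (mod 10) forces L=6. So L=6.
Step 6. [col 3: Z + K ≡ Q (mod 10)] from column 3 (Z=1, K=3, carry-in 0, digits 1,2,3,5,6 already taken and all letters distinct): Q must equal 4 ⇒ Q=4.
Step 7. [col 4: Y + K ≡ F (mod 10)] in column 4 we have Y+K≡F with carry-in 0; given K=3 and digits 1,2,3,4,5,6 already taken and all letters distinct, that pins Y to 7 ⇒ Y=7.
Step 8. [col 4: Y + K ≡ F (mod 10)] column 4 reads Y+K+carry(0)=F with Y=7, K=3; with digits 1,2,3,4,5,6,7 already taken and all letters distinct, the only value for F is 0. So F=0.
Step 9. [col 5: G + C ≡ Q (mod 10)] from column 5 (C=5, Q=4, carry-in 1, digits 0,1,2,3,4,5,6,7 already taken and all letters distinct): G must equal 8. So G=8.
Step 10. [col 6: J + Y ≡ Y (mod 10)] column 6 reads J+Y+carry(1)=Y with Y=7; with digits 0,1,2,3,4,5,6,7,8 already taken and all letters distinct, the only value for J is 9. So J=9.

Answer: B=2, C=5, F=0, G=8, J=9, K=3, L=6, Q=4, Y=7, Z=1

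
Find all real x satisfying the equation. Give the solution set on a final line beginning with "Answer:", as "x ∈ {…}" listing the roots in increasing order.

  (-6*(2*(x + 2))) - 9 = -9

Step 1. [(-6*(2*(x + 2))) - 9 = -9] add 9: x sits inside (… - 9) ⇒ sub: -6*(2*(x + 2)) = 0.
Step 2. [-6*(2*(x + 2)) = 0] -6 out front; divide by -6. So div: 2*(x + 2) = 0.
Step 3. [2*(x + 2) = 0] 2 out front; divide by 2, so div: x + 2 = 0.
Step 4. [x + 2 = 0] 2 comes off first (subtract 2) ⇒ sub: x = -2.

Answer: x ∈ {-2}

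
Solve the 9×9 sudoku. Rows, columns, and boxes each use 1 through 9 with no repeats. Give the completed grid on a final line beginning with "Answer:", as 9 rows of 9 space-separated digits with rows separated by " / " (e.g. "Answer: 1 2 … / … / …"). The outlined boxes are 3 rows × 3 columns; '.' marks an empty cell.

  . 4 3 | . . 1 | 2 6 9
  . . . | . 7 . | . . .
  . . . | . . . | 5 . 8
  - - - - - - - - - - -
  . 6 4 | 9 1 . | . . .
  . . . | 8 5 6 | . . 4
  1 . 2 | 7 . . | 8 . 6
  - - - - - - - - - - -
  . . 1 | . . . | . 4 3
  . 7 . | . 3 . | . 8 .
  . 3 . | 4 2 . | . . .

Step 1. [r5c2∈{9}] nothing but 9 survives at r5c2 ⇒ r5c2=9.
Step 2. [r4c1∈{3,5,7,8}] r4c1 is the only open cell in row 4 admitting 8 ⇒ r4c1=8.
Step 3. [r3c8∈{1,3,7}] 7 has one home in box 3: r3c8, so r3c8=7.
Step 4. [r4c6∈{2,3}] r4c6 is the only open cell in box 5 admitting 2 ⇒ r4c6=2.
Step 5. [r2c9∈{1}] only 1 remains possible at r2c9 ⇒ r2c9=1.
Step 6. [r2c8∈{3}] nothing but 3 survives at r2c8 ⇒ r2c8=3.
Step 7. [r1c4∈{5}] only 5 remains possible at r1c4, so r1c4=5.
Step 8. [r7c4∈{6}] only 6 remains possible at r7c4, so r7c4=6.
Step 9. [r3c5∈{4,6,9}] in col 5, 6 fits only at r3c5. So r3c5=6.
Step 10. [r7c5∈{8,9}] 9 has one home in col 5: r7c5 ⇒ r7c5=9.
Step 11. [r3c3∈{9}] r3c3 has the single candidate 9. So r3c3=9.
Step 12. [r3c1∈{2}] only 2 remains possible at r3c1 ⇒ r3c1=2.
Step 13. [r7c1∈{5}] r7c1's peers cover all but 5. So r7c1=5.
Step 14. [r7c7∈{7}] only 7 remains possible at r7c7 ⇒ r7c7=7.
Step 15. [r8c3∈{6}] nothing but 6 survives at r8c3, so r8c3=6.
Step 16. [r9c9∈{5}] nothing but 5 survives at r9c9. So r9c9=5.
Step 17. [r7c6∈{8}] only 8 remains possible at r7c6, so r7c6=8.
Step 18. [r3c6∈{3,4}] r3c6 is the only open cell in row 3 admitting 4 ⇒ r3c6=4.
Step 19. [r9c1∈{9}] r9c1 has the single candidate 9, so r9c1=9.
Step 20. [r9c8∈{1}] r9c8's peers cover all but 1. So r9c8=1.
Step 21. [r5c1∈{3,7}] col 1 places 3 nowhere but r5c1. So r5c1=3.
Step 22. [r2c3∈{5,8}] col 3 places 5 nowhere but r2c3. So r2c3=5.
Step 23. [r6c8∈{5,9}] row 6 places 9 nowhere but r6c8, so r6c8=9.
Step 24. [r5c8∈{2}] only 2 remains possible at r5c8, so r5c8=2.
Step 25. [r8c4∈{1}] nothing but 1 survives at r8c4. So r8c4=1.
Step 26. [r9c7∈{6}] r9c7 has the single candidate 6 ⇒ r9c7=6.
Step 27. [r6c5∈{4}] only 4 remains possible at r6c5, so r6c5=4.
Step 28. [r8c9∈{2}] r8c9 is down to just 2 ⇒ r8c9=2.
Step 29. [r8c6∈{5}] r8c6's peers cover all but 5. So r8c6=5.
Step 30. [r6c6∈{3}] only 3 remains possible at r6c6, so r6c6=3.
Step 31. [r7c2∈{2}] r7c2 is down to just 2, so r7c2=2.
Step 32. [r5c3∈{7}] r5c3's peers cover all but 7 ⇒ r5c3=7.
Step 33. [r2c7∈{4}] nothing but 4 survives at r2c7 ⇒ r2c7=4.
Step 34. [r2c6∈{9}] r2c6's peers cover all but 9. So r2c6=9.
Step 35. [r4c9∈{7}] nothing but 7 survives at r4c9, so r4c9=7.
Step 36. [r8c7∈{9}] r8c7 has the single candidate 9, so r8c7=9.
Step 37. [r3c2∈{1}] r3c2's peers cover all but 1, so r3c2=1.
Step 38. [r2c1∈{6}] r2c1 has the single candidate 6. So r2c1=6.
Step 39. [r6c2∈{5}] only 5 remains possible at r6c2, so r6c2=5.
Step 40. [r4c7∈{3}] r4c7's peers cover all but 3. So r4c7=3.
Step 41. [r2c4∈{2}] r2c4's peers cover all but 2 ⇒ r2c4=2.
Step 42. [r9c6∈{7}] nothing but 7 survives at r9c6 ⇒ r9c6=7.
Step 43. [r1c1∈{7}] r1c1 has the single candidate 7 ⇒ r1c1=7.
Step 44. [r3c4∈{3}] r3c4's peers cover all but 3, so r3c4=3.
Step 45. [r8c1∈{4}] r8c1 has the single candidate 4. So r8c1=4.
Step 46. [r1c5∈{8}] only 8 remains possible at r1c5. So r1c5=8.
Step 47. [r2c2∈{8}] r2c2 has the single candidate 8, so r2c2=8.
Step 48. [r5c7∈{1}] r5c7 is down to just 1, so r5c7=1.
Step 49. [r4c8∈{5}] only 5 remains possible at r4c8, so r4c8=5.
Step 50. [r9c3∈{8}] only 8 remains possible at r9c3. So r9c3=8.

Answer: 7 4 3 5 8 1 2 6 9 / 6 8 5 2 7 9 4 3 1 / 2 1 9 3 6 4 5 7 8 / 8 6 4 9 1 2 3 5 7 / 3 9 7 8 5 6 1 2 4 / 1 5 2 7 4 3 8 9 6 / 5 2 1 6 9 8 7 4 3 / 4 7 6 1 3 5 9 8 2 / 9 3 8 4 2 7 6 1 5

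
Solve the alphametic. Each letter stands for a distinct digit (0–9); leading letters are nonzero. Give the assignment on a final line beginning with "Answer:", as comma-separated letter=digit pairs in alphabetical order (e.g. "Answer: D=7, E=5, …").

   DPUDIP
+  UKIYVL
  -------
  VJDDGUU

Step 1. [V] V is the leading digit of a 7-digit sum of two 6-digit numbers; the final carry is exactly 1. So V=1.
Step 2. [col 1: P + L ≡ U (mod 10)] no forcing yet in column 1 (carry-in 0); P=8 is free and consistent — try it ⇒ P=8.
Step 3. [col 1: P + L ≡ U (mod 10)] L=9 is one option consistent with column 1 (P + L ≡ U (mod 10), carry-in 0) — take it. So L=9.
Step 4. [col 1: P + L ≡ U (mod 10)] in column 1 we have P+L≡U with carry-in 0; given P=8, L=9 and digits 1,8,9 already taken and all letters distinct, that pins U to 7, so U=7.
Step 5. [col 2: I + V ≡ U (mod 10)] column 2 reads I+V+carry(1)=U with V=1, U=7; with digits 1,7,8,9 already taken and all letters distinct, the only value for I is 5. So I=5.
Step 6. [col 3: D + Y ≡ G (mod 10)] column 3 (D + Y ≡ G (mod 10), carry-in 0) doesn't pin G yet; pick G=6 and continue, so G=6.
Step 7. [col 3: D + Y ≡ G (mod 10)] no forcing yet in column 3 (carry-in 0); Y=4 is free and consistent — try it, so Y=4.
Step 8. [col 3: D + Y ≡ G (mod 10)] from column 3 (Y=4, G=6, carry-in 0, digits 1,4,5,6,7,8,9 already taken and all letters distinct): D must equal 2. So D=2.
Step 9. [col 5: P + K ≡ D (mod 10)] from column 5 (P=8, D=2, carry-in 1, digits 1,2,4,5,6,7,8,9 already taken and all letters distinct): K must equal 3 ⇒ K=3.
Step 10. [col 6: D + U ≡ J (mod 10)] in column 6 we have D+U≡J with carry-in 1; given D=2, U=7 and digits 1,2,3,4,5,6,7,8,9 already taken and all letters distinct, that pins J to 0. So J=0.

Answer: D=2, G=6, I=5, J=0, K=3, L=9, P=8, U=7, V=1, Y=4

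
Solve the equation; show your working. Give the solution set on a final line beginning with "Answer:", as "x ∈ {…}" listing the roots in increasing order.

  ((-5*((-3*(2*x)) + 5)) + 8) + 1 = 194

Step 1. [((-5*((-3*(2*x)) + 5)) + 8) + 1 = 194] peel the +1: subtract 1 from each side ⇒ sub: (-5*((-3*(2*x)) + 5)) + 8 = 193.
Step 2. [(-5*((-3*(2*x)) + 5)) + 8 = 193] 8 comes off first (subtract 8), so sub: -5*((-3*(2*x)) + 5) = 185.
Step 3. [-5*((-3*(2*x)) + 5) = 185] leading coefficient -5: divide by -5, so div: (-3*(2*x)) + 5 = -37.
Step 4. [(-3*(2*x)) + 5 = -37] the outer +5 inverts by subtracting 5 ⇒ sub: -3*(2*x) = -42.
Step 5. [-3*(2*x) = -42] LHS = -3·(…); ÷-3 both sides. So div: 2*x = 14.
Step 6. [2*x = 14] LHS = 2·(…); ÷2 both sides ⇒ div: x = 7.

Answer: x ∈ {7}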